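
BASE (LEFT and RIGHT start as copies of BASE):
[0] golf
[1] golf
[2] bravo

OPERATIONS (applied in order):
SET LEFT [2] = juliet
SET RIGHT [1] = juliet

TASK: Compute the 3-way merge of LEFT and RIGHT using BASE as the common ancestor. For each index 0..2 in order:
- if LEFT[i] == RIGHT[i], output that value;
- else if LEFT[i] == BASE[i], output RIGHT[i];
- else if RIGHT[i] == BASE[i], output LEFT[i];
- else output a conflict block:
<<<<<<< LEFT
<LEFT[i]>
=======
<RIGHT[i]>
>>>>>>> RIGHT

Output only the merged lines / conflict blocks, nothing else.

Final LEFT:  [golf, golf, juliet]
Final RIGHT: [golf, juliet, bravo]
i=0: L=golf R=golf -> agree -> golf
i=1: L=golf=BASE, R=juliet -> take RIGHT -> juliet
i=2: L=juliet, R=bravo=BASE -> take LEFT -> juliet

Answer: golf
juliet
juliet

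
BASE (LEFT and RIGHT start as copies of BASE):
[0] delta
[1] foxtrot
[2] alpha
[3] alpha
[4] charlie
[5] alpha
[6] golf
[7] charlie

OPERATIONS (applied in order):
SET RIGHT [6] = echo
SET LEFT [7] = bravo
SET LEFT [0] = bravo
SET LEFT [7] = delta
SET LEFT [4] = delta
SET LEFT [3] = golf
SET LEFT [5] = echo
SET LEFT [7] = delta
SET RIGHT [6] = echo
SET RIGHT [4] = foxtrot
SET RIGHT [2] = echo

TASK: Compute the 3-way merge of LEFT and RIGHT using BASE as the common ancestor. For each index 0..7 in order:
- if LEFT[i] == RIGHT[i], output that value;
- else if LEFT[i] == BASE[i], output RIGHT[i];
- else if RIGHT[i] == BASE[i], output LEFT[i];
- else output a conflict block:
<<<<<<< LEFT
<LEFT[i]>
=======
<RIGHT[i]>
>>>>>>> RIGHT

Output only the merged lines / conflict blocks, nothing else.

Final LEFT:  [bravo, foxtrot, alpha, golf, delta, echo, golf, delta]
Final RIGHT: [delta, foxtrot, echo, alpha, foxtrot, alpha, echo, charlie]
i=0: L=bravo, R=delta=BASE -> take LEFT -> bravo
i=1: L=foxtrot R=foxtrot -> agree -> foxtrot
i=2: L=alpha=BASE, R=echo -> take RIGHT -> echo
i=3: L=golf, R=alpha=BASE -> take LEFT -> golf
i=4: BASE=charlie L=delta R=foxtrot all differ -> CONFLICT
i=5: L=echo, R=alpha=BASE -> take LEFT -> echo
i=6: L=golf=BASE, R=echo -> take RIGHT -> echo
i=7: L=delta, R=charlie=BASE -> take LEFT -> delta

Answer: bravo
foxtrot
echo
golf
<<<<<<< LEFT
delta
=======
foxtrot
>>>>>>> RIGHT
echo
echo
delta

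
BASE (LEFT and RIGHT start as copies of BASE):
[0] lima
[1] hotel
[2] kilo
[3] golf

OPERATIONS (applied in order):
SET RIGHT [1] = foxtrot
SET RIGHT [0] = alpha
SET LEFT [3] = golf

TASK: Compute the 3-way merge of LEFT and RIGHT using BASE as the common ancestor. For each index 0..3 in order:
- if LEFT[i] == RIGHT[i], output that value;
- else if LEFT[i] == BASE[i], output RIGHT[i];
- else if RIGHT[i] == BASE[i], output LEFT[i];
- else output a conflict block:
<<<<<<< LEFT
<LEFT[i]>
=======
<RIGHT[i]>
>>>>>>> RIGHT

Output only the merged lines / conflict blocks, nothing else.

Answer: alpha
foxtrot
kilo
golf

Derivation:
Final LEFT:  [lima, hotel, kilo, golf]
Final RIGHT: [alpha, foxtrot, kilo, golf]
i=0: L=lima=BASE, R=alpha -> take RIGHT -> alpha
i=1: L=hotel=BASE, R=foxtrot -> take RIGHT -> foxtrot
i=2: L=kilo R=kilo -> agree -> kilo
i=3: L=golf R=golf -> agree -> golf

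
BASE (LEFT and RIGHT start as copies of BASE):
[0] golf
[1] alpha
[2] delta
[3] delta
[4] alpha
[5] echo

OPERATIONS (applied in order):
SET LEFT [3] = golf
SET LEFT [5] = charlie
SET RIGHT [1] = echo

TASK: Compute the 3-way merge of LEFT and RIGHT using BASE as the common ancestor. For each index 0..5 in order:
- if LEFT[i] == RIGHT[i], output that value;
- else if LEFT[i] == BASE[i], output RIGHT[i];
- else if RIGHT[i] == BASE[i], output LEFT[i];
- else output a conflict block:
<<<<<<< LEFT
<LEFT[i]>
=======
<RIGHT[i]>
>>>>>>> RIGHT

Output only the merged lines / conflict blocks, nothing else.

Final LEFT:  [golf, alpha, delta, golf, alpha, charlie]
Final RIGHT: [golf, echo, delta, delta, alpha, echo]
i=0: L=golf R=golf -> agree -> golf
i=1: L=alpha=BASE, R=echo -> take RIGHT -> echo
i=2: L=delta R=delta -> agree -> delta
i=3: L=golf, R=delta=BASE -> take LEFT -> golf
i=4: L=alpha R=alpha -> agree -> alpha
i=5: L=charlie, R=echo=BASE -> take LEFT -> charlie

Answer: golf
echo
delta
golf
alpha
charlie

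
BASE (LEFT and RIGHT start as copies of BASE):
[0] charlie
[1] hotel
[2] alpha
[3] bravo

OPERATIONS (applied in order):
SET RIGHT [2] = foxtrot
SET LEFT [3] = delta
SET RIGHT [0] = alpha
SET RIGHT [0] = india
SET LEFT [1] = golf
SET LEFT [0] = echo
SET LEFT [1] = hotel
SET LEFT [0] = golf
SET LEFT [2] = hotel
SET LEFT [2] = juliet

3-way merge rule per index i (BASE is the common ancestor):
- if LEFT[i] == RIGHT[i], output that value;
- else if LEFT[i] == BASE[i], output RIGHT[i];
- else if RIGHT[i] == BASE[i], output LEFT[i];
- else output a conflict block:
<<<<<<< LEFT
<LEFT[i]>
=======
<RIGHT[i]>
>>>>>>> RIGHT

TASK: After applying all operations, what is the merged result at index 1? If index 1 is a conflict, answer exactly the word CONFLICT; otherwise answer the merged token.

Final LEFT:  [golf, hotel, juliet, delta]
Final RIGHT: [india, hotel, foxtrot, bravo]
i=0: BASE=charlie L=golf R=india all differ -> CONFLICT
i=1: L=hotel R=hotel -> agree -> hotel
i=2: BASE=alpha L=juliet R=foxtrot all differ -> CONFLICT
i=3: L=delta, R=bravo=BASE -> take LEFT -> delta
Index 1 -> hotel

Answer: hotel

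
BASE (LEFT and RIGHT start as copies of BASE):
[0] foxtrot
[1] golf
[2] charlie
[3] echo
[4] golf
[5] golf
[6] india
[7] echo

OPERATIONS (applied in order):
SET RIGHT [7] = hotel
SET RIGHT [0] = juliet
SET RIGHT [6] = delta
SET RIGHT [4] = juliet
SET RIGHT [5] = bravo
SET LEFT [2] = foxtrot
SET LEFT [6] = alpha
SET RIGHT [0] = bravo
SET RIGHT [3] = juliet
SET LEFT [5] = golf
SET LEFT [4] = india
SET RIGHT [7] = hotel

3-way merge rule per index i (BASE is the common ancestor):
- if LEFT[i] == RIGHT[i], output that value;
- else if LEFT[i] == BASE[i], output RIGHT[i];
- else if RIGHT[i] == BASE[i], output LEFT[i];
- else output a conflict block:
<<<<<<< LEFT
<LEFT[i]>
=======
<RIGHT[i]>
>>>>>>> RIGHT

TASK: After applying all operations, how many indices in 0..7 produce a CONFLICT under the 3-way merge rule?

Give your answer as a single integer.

Answer: 2

Derivation:
Final LEFT:  [foxtrot, golf, foxtrot, echo, india, golf, alpha, echo]
Final RIGHT: [bravo, golf, charlie, juliet, juliet, bravo, delta, hotel]
i=0: L=foxtrot=BASE, R=bravo -> take RIGHT -> bravo
i=1: L=golf R=golf -> agree -> golf
i=2: L=foxtrot, R=charlie=BASE -> take LEFT -> foxtrot
i=3: L=echo=BASE, R=juliet -> take RIGHT -> juliet
i=4: BASE=golf L=india R=juliet all differ -> CONFLICT
i=5: L=golf=BASE, R=bravo -> take RIGHT -> bravo
i=6: BASE=india L=alpha R=delta all differ -> CONFLICT
i=7: L=echo=BASE, R=hotel -> take RIGHT -> hotel
Conflict count: 2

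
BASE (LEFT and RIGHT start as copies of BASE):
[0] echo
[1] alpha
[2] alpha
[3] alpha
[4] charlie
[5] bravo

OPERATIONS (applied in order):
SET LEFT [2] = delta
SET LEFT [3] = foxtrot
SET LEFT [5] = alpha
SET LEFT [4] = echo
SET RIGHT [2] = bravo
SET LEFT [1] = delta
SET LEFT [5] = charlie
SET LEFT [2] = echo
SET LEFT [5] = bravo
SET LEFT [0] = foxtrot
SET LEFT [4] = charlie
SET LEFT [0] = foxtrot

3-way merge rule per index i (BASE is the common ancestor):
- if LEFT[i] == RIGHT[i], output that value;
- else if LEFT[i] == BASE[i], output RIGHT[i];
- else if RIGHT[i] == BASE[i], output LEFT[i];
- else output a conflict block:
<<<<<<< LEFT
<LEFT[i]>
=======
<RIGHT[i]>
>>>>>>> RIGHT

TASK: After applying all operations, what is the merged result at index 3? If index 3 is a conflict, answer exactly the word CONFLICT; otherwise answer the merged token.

Answer: foxtrot

Derivation:
Final LEFT:  [foxtrot, delta, echo, foxtrot, charlie, bravo]
Final RIGHT: [echo, alpha, bravo, alpha, charlie, bravo]
i=0: L=foxtrot, R=echo=BASE -> take LEFT -> foxtrot
i=1: L=delta, R=alpha=BASE -> take LEFT -> delta
i=2: BASE=alpha L=echo R=bravo all differ -> CONFLICT
i=3: L=foxtrot, R=alpha=BASE -> take LEFT -> foxtrot
i=4: L=charlie R=charlie -> agree -> charlie
i=5: L=bravo R=bravo -> agree -> bravo
Index 3 -> foxtrot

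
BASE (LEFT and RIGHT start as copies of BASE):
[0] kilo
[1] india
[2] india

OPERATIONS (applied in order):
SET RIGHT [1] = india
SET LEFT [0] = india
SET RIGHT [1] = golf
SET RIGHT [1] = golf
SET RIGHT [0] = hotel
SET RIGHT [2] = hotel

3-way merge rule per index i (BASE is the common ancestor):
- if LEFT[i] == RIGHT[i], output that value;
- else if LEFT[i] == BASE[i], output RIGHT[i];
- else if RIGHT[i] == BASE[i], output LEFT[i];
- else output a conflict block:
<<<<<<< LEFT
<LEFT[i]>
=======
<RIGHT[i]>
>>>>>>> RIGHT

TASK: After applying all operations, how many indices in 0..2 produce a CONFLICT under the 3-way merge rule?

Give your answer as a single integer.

Answer: 1

Derivation:
Final LEFT:  [india, india, india]
Final RIGHT: [hotel, golf, hotel]
i=0: BASE=kilo L=india R=hotel all differ -> CONFLICT
i=1: L=india=BASE, R=golf -> take RIGHT -> golf
i=2: L=india=BASE, R=hotel -> take RIGHT -> hotel
Conflict count: 1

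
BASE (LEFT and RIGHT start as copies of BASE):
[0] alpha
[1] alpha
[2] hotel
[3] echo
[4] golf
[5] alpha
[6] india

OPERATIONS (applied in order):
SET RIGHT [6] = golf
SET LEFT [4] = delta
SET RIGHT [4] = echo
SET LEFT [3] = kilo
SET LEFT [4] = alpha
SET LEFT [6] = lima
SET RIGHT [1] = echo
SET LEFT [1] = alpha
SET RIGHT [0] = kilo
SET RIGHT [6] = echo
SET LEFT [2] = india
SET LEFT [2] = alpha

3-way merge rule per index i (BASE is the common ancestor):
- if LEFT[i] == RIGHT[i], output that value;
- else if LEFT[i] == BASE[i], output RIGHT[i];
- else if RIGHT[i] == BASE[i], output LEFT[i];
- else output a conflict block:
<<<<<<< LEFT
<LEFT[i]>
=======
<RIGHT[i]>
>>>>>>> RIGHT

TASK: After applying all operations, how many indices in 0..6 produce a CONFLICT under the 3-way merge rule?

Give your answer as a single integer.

Answer: 2

Derivation:
Final LEFT:  [alpha, alpha, alpha, kilo, alpha, alpha, lima]
Final RIGHT: [kilo, echo, hotel, echo, echo, alpha, echo]
i=0: L=alpha=BASE, R=kilo -> take RIGHT -> kilo
i=1: L=alpha=BASE, R=echo -> take RIGHT -> echo
i=2: L=alpha, R=hotel=BASE -> take LEFT -> alpha
i=3: L=kilo, R=echo=BASE -> take LEFT -> kilo
i=4: BASE=golf L=alpha R=echo all differ -> CONFLICT
i=5: L=alpha R=alpha -> agree -> alpha
i=6: BASE=india L=lima R=echo all differ -> CONFLICT
Conflict count: 2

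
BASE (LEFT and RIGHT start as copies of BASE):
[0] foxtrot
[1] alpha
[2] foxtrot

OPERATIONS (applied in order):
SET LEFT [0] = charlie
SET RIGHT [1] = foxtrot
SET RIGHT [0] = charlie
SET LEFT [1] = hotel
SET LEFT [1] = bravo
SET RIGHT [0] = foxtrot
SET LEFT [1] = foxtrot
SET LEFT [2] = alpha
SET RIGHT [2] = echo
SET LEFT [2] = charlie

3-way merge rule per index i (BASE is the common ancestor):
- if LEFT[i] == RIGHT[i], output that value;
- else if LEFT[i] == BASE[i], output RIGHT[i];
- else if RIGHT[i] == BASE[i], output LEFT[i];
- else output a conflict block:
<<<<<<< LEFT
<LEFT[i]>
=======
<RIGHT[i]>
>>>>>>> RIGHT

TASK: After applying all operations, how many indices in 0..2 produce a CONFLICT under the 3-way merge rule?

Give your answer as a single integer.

Answer: 1

Derivation:
Final LEFT:  [charlie, foxtrot, charlie]
Final RIGHT: [foxtrot, foxtrot, echo]
i=0: L=charlie, R=foxtrot=BASE -> take LEFT -> charlie
i=1: L=foxtrot R=foxtrot -> agree -> foxtrot
i=2: BASE=foxtrot L=charlie R=echo all differ -> CONFLICT
Conflict count: 1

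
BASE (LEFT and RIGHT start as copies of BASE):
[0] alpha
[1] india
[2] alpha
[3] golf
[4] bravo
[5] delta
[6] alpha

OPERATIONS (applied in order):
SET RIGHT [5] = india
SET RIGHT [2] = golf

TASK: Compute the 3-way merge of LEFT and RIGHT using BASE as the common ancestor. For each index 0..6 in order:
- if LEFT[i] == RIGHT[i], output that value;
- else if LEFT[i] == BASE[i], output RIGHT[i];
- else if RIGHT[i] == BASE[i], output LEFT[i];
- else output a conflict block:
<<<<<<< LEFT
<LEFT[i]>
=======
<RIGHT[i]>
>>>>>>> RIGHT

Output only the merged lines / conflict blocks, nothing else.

Answer: alpha
india
golf
golf
bravo
india
alpha

Derivation:
Final LEFT:  [alpha, india, alpha, golf, bravo, delta, alpha]
Final RIGHT: [alpha, india, golf, golf, bravo, india, alpha]
i=0: L=alpha R=alpha -> agree -> alpha
i=1: L=india R=india -> agree -> india
i=2: L=alpha=BASE, R=golf -> take RIGHT -> golf
i=3: L=golf R=golf -> agree -> golf
i=4: L=bravo R=bravo -> agree -> bravo
i=5: L=delta=BASE, R=india -> take RIGHT -> india
i=6: L=alpha R=alpha -> agree -> alpha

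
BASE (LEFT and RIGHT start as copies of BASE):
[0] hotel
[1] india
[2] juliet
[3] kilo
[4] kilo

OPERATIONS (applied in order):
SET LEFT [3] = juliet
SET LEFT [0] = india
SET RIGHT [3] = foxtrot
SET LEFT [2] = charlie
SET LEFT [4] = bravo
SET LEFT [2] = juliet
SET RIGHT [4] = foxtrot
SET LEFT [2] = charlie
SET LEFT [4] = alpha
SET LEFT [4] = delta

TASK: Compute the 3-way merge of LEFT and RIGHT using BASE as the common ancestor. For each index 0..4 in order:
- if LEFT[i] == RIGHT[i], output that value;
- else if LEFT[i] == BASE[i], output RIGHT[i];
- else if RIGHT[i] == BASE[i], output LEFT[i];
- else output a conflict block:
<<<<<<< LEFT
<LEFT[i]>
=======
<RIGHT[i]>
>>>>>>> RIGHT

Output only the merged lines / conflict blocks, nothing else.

Final LEFT:  [india, india, charlie, juliet, delta]
Final RIGHT: [hotel, india, juliet, foxtrot, foxtrot]
i=0: L=india, R=hotel=BASE -> take LEFT -> india
i=1: L=india R=india -> agree -> india
i=2: L=charlie, R=juliet=BASE -> take LEFT -> charlie
i=3: BASE=kilo L=juliet R=foxtrot all differ -> CONFLICT
i=4: BASE=kilo L=delta R=foxtrot all differ -> CONFLICT

Answer: india
india
charlie
<<<<<<< LEFT
juliet
=======
foxtrot
>>>>>>> RIGHT
<<<<<<< LEFT
delta
=======
foxtrot
>>>>>>> RIGHT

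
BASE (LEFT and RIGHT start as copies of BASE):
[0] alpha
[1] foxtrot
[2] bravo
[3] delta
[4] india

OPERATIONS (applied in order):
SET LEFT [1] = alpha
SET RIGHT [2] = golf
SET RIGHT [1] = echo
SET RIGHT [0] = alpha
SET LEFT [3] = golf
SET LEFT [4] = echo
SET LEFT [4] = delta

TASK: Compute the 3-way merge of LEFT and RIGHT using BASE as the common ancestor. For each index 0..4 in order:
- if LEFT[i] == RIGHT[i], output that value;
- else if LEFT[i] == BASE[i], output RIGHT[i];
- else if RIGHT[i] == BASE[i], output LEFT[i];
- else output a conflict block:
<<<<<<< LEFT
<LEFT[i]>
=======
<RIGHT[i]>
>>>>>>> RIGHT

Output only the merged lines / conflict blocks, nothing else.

Final LEFT:  [alpha, alpha, bravo, golf, delta]
Final RIGHT: [alpha, echo, golf, delta, india]
i=0: L=alpha R=alpha -> agree -> alpha
i=1: BASE=foxtrot L=alpha R=echo all differ -> CONFLICT
i=2: L=bravo=BASE, R=golf -> take RIGHT -> golf
i=3: L=golf, R=delta=BASE -> take LEFT -> golf
i=4: L=delta, R=india=BASE -> take LEFT -> delta

Answer: alpha
<<<<<<< LEFT
alpha
=======
echo
>>>>>>> RIGHT
golf
golf
delta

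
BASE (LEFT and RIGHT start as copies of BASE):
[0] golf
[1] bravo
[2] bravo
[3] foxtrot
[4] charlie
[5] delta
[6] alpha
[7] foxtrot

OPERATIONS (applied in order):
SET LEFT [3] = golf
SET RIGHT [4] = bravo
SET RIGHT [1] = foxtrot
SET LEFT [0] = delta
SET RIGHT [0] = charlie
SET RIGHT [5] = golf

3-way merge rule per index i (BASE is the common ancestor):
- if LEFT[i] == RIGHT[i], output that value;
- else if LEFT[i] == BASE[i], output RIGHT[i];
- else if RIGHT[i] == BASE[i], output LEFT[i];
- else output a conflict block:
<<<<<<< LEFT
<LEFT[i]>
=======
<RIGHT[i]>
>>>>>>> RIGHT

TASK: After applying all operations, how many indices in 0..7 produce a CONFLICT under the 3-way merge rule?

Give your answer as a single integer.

Final LEFT:  [delta, bravo, bravo, golf, charlie, delta, alpha, foxtrot]
Final RIGHT: [charlie, foxtrot, bravo, foxtrot, bravo, golf, alpha, foxtrot]
i=0: BASE=golf L=delta R=charlie all differ -> CONFLICT
i=1: L=bravo=BASE, R=foxtrot -> take RIGHT -> foxtrot
i=2: L=bravo R=bravo -> agree -> bravo
i=3: L=golf, R=foxtrot=BASE -> take LEFT -> golf
i=4: L=charlie=BASE, R=bravo -> take RIGHT -> bravo
i=5: L=delta=BASE, R=golf -> take RIGHT -> golf
i=6: L=alpha R=alpha -> agree -> alpha
i=7: L=foxtrot R=foxtrot -> agree -> foxtrot
Conflict count: 1

Answer: 1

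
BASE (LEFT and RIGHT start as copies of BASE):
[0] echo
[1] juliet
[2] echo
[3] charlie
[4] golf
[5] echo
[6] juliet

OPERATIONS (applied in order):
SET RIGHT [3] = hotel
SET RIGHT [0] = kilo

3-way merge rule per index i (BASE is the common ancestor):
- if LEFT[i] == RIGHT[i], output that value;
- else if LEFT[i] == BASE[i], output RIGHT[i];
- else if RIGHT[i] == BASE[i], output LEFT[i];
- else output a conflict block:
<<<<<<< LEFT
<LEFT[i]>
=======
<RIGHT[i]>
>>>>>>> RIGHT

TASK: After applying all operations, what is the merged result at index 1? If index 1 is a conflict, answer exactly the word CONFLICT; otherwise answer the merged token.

Answer: juliet

Derivation:
Final LEFT:  [echo, juliet, echo, charlie, golf, echo, juliet]
Final RIGHT: [kilo, juliet, echo, hotel, golf, echo, juliet]
i=0: L=echo=BASE, R=kilo -> take RIGHT -> kilo
i=1: L=juliet R=juliet -> agree -> juliet
i=2: L=echo R=echo -> agree -> echo
i=3: L=charlie=BASE, R=hotel -> take RIGHT -> hotel
i=4: L=golf R=golf -> agree -> golf
i=5: L=echo R=echo -> agree -> echo
i=6: L=juliet R=juliet -> agree -> juliet
Index 1 -> juliet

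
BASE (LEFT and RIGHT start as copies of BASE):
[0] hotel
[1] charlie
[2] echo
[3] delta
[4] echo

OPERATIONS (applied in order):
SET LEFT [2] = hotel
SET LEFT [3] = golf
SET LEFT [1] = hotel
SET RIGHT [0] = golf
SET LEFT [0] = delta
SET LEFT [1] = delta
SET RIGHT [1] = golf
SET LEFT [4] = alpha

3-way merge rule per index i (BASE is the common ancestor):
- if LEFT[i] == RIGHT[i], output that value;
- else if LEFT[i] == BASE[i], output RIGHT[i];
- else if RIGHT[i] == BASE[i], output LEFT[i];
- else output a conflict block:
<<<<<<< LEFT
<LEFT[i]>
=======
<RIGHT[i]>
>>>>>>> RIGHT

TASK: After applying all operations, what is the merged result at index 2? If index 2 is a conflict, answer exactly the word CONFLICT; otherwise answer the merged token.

Final LEFT:  [delta, delta, hotel, golf, alpha]
Final RIGHT: [golf, golf, echo, delta, echo]
i=0: BASE=hotel L=delta R=golf all differ -> CONFLICT
i=1: BASE=charlie L=delta R=golf all differ -> CONFLICT
i=2: L=hotel, R=echo=BASE -> take LEFT -> hotel
i=3: L=golf, R=delta=BASE -> take LEFT -> golf
i=4: L=alpha, R=echo=BASE -> take LEFT -> alpha
Index 2 -> hotel

Answer: hotel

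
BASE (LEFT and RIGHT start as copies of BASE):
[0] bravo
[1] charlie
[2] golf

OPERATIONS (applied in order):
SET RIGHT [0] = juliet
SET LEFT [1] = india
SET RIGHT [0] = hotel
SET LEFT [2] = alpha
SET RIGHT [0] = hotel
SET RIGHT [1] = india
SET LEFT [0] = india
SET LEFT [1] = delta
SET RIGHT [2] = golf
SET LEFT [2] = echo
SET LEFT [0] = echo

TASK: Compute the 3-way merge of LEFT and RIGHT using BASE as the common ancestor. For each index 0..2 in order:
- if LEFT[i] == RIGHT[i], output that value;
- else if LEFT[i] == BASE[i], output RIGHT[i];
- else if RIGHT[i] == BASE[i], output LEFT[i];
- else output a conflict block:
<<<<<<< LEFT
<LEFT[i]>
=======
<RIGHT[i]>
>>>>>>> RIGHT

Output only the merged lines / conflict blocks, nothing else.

Final LEFT:  [echo, delta, echo]
Final RIGHT: [hotel, india, golf]
i=0: BASE=bravo L=echo R=hotel all differ -> CONFLICT
i=1: BASE=charlie L=delta R=india all differ -> CONFLICT
i=2: L=echo, R=golf=BASE -> take LEFT -> echo

Answer: <<<<<<< LEFT
echo
=======
hotel
>>>>>>> RIGHT
<<<<<<< LEFT
delta
=======
india
>>>>>>> RIGHT
echo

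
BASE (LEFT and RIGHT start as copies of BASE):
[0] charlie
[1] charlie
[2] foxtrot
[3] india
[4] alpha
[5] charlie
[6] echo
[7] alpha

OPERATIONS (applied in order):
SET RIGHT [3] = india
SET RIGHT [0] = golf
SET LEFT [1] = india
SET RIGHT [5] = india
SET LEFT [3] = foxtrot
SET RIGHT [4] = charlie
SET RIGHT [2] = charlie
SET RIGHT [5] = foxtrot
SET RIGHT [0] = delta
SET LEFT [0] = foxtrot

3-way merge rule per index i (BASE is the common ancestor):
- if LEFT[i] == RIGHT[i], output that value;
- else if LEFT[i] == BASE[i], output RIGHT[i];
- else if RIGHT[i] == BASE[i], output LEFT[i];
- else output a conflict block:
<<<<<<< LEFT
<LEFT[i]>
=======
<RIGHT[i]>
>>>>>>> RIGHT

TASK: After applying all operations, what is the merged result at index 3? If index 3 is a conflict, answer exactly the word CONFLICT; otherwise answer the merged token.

Answer: foxtrot

Derivation:
Final LEFT:  [foxtrot, india, foxtrot, foxtrot, alpha, charlie, echo, alpha]
Final RIGHT: [delta, charlie, charlie, india, charlie, foxtrot, echo, alpha]
i=0: BASE=charlie L=foxtrot R=delta all differ -> CONFLICT
i=1: L=india, R=charlie=BASE -> take LEFT -> india
i=2: L=foxtrot=BASE, R=charlie -> take RIGHT -> charlie
i=3: L=foxtrot, R=india=BASE -> take LEFT -> foxtrot
i=4: L=alpha=BASE, R=charlie -> take RIGHT -> charlie
i=5: L=charlie=BASE, R=foxtrot -> take RIGHT -> foxtrot
i=6: L=echo R=echo -> agree -> echo
i=7: L=alpha R=alpha -> agree -> alpha
Index 3 -> foxtrot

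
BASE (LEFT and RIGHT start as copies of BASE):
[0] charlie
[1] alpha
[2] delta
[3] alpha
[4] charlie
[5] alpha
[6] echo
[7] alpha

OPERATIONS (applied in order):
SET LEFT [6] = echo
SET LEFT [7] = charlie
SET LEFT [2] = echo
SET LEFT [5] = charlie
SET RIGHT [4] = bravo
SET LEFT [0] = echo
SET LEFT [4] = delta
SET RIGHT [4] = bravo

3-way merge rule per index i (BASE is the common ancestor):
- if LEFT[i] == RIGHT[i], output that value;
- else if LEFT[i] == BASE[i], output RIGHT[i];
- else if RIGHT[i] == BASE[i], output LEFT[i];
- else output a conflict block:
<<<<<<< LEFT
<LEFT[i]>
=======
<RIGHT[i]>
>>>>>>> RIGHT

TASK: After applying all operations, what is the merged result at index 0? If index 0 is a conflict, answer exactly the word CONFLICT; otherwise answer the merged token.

Answer: echo

Derivation:
Final LEFT:  [echo, alpha, echo, alpha, delta, charlie, echo, charlie]
Final RIGHT: [charlie, alpha, delta, alpha, bravo, alpha, echo, alpha]
i=0: L=echo, R=charlie=BASE -> take LEFT -> echo
i=1: L=alpha R=alpha -> agree -> alpha
i=2: L=echo, R=delta=BASE -> take LEFT -> echo
i=3: L=alpha R=alpha -> agree -> alpha
i=4: BASE=charlie L=delta R=bravo all differ -> CONFLICT
i=5: L=charlie, R=alpha=BASE -> take LEFT -> charlie
i=6: L=echo R=echo -> agree -> echo
i=7: L=charlie, R=alpha=BASE -> take LEFT -> charlie
Index 0 -> echo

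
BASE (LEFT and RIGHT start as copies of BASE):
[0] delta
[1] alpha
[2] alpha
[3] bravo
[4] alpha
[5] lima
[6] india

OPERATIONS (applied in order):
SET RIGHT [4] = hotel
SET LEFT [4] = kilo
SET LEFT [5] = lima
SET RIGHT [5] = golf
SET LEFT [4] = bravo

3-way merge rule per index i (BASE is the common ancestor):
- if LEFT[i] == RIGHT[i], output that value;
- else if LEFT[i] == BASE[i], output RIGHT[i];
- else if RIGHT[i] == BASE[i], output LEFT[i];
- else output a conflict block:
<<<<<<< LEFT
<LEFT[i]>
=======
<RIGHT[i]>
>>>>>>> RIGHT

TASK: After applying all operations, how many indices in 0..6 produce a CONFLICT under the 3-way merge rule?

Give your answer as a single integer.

Final LEFT:  [delta, alpha, alpha, bravo, bravo, lima, india]
Final RIGHT: [delta, alpha, alpha, bravo, hotel, golf, india]
i=0: L=delta R=delta -> agree -> delta
i=1: L=alpha R=alpha -> agree -> alpha
i=2: L=alpha R=alpha -> agree -> alpha
i=3: L=bravo R=bravo -> agree -> bravo
i=4: BASE=alpha L=bravo R=hotel all differ -> CONFLICT
i=5: L=lima=BASE, R=golf -> take RIGHT -> golf
i=6: L=india R=india -> agree -> india
Conflict count: 1

Answer: 1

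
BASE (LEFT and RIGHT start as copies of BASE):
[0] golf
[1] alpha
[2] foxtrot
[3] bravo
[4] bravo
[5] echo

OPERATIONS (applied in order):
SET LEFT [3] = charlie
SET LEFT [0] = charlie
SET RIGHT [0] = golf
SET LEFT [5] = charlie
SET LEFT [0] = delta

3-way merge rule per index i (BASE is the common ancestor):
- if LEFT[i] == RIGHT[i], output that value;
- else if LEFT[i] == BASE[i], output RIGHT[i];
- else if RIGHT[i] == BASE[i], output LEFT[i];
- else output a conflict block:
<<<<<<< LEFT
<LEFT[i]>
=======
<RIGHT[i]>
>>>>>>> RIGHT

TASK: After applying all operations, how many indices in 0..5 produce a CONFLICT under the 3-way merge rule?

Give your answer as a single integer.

Answer: 0

Derivation:
Final LEFT:  [delta, alpha, foxtrot, charlie, bravo, charlie]
Final RIGHT: [golf, alpha, foxtrot, bravo, bravo, echo]
i=0: L=delta, R=golf=BASE -> take LEFT -> delta
i=1: L=alpha R=alpha -> agree -> alpha
i=2: L=foxtrot R=foxtrot -> agree -> foxtrot
i=3: L=charlie, R=bravo=BASE -> take LEFT -> charlie
i=4: L=bravo R=bravo -> agree -> bravo
i=5: L=charlie, R=echo=BASE -> take LEFT -> charlie
Conflict count: 0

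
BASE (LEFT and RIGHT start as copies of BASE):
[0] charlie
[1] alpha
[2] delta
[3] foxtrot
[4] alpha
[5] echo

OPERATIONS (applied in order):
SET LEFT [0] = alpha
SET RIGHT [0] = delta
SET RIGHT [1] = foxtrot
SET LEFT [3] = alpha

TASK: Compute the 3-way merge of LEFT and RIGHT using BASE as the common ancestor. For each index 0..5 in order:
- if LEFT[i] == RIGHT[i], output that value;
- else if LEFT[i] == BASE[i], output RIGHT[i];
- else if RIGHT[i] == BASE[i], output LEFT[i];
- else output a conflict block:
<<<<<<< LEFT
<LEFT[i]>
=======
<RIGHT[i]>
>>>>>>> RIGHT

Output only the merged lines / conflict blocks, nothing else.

Answer: <<<<<<< LEFT
alpha
=======
delta
>>>>>>> RIGHT
foxtrot
delta
alpha
alpha
echo

Derivation:
Final LEFT:  [alpha, alpha, delta, alpha, alpha, echo]
Final RIGHT: [delta, foxtrot, delta, foxtrot, alpha, echo]
i=0: BASE=charlie L=alpha R=delta all differ -> CONFLICT
i=1: L=alpha=BASE, R=foxtrot -> take RIGHT -> foxtrot
i=2: L=delta R=delta -> agree -> delta
i=3: L=alpha, R=foxtrot=BASE -> take LEFT -> alpha
i=4: L=alpha R=alpha -> agree -> alpha
i=5: L=echo R=echo -> agree -> echo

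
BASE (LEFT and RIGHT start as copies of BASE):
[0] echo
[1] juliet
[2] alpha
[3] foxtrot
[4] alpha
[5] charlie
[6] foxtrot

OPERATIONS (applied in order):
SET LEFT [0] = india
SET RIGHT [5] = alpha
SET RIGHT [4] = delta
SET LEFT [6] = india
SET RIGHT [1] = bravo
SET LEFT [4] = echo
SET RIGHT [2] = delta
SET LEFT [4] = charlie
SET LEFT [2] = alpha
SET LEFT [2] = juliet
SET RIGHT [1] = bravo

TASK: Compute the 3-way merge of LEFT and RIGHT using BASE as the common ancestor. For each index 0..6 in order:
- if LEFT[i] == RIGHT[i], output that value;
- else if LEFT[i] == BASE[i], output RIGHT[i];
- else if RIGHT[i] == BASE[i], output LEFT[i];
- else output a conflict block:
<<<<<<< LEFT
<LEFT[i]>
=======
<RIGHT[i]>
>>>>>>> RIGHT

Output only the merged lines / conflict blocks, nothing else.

Answer: india
bravo
<<<<<<< LEFT
juliet
=======
delta
>>>>>>> RIGHT
foxtrot
<<<<<<< LEFT
charlie
=======
delta
>>>>>>> RIGHT
alpha
india

Derivation:
Final LEFT:  [india, juliet, juliet, foxtrot, charlie, charlie, india]
Final RIGHT: [echo, bravo, delta, foxtrot, delta, alpha, foxtrot]
i=0: L=india, R=echo=BASE -> take LEFT -> india
i=1: L=juliet=BASE, R=bravo -> take RIGHT -> bravo
i=2: BASE=alpha L=juliet R=delta all differ -> CONFLICT
i=3: L=foxtrot R=foxtrot -> agree -> foxtrot
i=4: BASE=alpha L=charlie R=delta all differ -> CONFLICT
i=5: L=charlie=BASE, R=alpha -> take RIGHT -> alpha
i=6: L=india, R=foxtrot=BASE -> take LEFT -> india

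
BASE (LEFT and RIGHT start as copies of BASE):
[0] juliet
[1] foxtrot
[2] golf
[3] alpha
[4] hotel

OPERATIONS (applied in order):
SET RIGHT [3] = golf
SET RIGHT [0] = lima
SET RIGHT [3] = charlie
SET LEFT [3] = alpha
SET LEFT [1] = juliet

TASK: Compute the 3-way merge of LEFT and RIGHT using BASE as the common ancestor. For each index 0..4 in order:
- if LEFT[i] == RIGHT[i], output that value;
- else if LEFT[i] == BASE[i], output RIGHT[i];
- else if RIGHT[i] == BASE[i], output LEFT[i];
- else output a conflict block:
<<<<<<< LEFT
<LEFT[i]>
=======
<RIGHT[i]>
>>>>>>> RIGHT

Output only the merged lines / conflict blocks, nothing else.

Final LEFT:  [juliet, juliet, golf, alpha, hotel]
Final RIGHT: [lima, foxtrot, golf, charlie, hotel]
i=0: L=juliet=BASE, R=lima -> take RIGHT -> lima
i=1: L=juliet, R=foxtrot=BASE -> take LEFT -> juliet
i=2: L=golf R=golf -> agree -> golf
i=3: L=alpha=BASE, R=charlie -> take RIGHT -> charlie
i=4: L=hotel R=hotel -> agree -> hotel

Answer: lima
juliet
golf
charlie
hotel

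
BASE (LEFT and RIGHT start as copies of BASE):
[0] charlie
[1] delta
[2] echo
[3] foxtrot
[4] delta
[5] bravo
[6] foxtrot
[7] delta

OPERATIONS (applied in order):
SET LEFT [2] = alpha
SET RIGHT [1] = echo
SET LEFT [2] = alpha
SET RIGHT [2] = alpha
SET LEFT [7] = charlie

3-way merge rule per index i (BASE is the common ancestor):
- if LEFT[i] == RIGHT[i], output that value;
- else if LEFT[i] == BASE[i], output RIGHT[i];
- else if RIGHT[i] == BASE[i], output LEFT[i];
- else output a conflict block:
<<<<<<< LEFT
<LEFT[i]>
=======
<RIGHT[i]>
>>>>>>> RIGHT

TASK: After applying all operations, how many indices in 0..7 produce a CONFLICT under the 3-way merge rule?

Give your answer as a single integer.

Final LEFT:  [charlie, delta, alpha, foxtrot, delta, bravo, foxtrot, charlie]
Final RIGHT: [charlie, echo, alpha, foxtrot, delta, bravo, foxtrot, delta]
i=0: L=charlie R=charlie -> agree -> charlie
i=1: L=delta=BASE, R=echo -> take RIGHT -> echo
i=2: L=alpha R=alpha -> agree -> alpha
i=3: L=foxtrot R=foxtrot -> agree -> foxtrot
i=4: L=delta R=delta -> agree -> delta
i=5: L=bravo R=bravo -> agree -> bravo
i=6: L=foxtrot R=foxtrot -> agree -> foxtrot
i=7: L=charlie, R=delta=BASE -> take LEFT -> charlie
Conflict count: 0

Answer: 0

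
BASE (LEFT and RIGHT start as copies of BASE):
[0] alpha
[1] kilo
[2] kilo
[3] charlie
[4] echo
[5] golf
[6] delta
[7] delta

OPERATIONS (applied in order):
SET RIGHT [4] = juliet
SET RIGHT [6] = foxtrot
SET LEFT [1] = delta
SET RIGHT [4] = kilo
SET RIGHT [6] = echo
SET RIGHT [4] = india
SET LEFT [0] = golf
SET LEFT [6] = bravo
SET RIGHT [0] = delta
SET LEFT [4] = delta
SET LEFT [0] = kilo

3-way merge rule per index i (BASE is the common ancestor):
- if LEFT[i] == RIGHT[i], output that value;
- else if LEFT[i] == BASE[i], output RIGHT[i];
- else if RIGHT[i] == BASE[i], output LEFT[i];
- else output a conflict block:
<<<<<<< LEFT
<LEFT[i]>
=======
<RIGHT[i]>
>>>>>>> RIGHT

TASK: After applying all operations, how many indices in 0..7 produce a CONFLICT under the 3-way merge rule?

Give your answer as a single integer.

Answer: 3

Derivation:
Final LEFT:  [kilo, delta, kilo, charlie, delta, golf, bravo, delta]
Final RIGHT: [delta, kilo, kilo, charlie, india, golf, echo, delta]
i=0: BASE=alpha L=kilo R=delta all differ -> CONFLICT
i=1: L=delta, R=kilo=BASE -> take LEFT -> delta
i=2: L=kilo R=kilo -> agree -> kilo
i=3: L=charlie R=charlie -> agree -> charlie
i=4: BASE=echo L=delta R=india all differ -> CONFLICT
i=5: L=golf R=golf -> agree -> golf
i=6: BASE=delta L=bravo R=echo all differ -> CONFLICT
i=7: L=delta R=delta -> agree -> delta
Conflict count: 3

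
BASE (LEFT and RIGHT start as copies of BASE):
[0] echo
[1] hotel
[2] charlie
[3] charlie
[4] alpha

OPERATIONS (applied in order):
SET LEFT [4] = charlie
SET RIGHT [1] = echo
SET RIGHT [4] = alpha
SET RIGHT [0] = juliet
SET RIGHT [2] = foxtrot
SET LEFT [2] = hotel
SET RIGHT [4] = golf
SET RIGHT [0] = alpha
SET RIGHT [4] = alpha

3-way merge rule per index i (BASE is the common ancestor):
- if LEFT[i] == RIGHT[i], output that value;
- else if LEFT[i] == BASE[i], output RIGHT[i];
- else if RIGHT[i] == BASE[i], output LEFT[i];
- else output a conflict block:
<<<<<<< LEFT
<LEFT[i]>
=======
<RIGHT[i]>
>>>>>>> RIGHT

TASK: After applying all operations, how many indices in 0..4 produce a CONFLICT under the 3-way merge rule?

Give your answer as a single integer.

Final LEFT:  [echo, hotel, hotel, charlie, charlie]
Final RIGHT: [alpha, echo, foxtrot, charlie, alpha]
i=0: L=echo=BASE, R=alpha -> take RIGHT -> alpha
i=1: L=hotel=BASE, R=echo -> take RIGHT -> echo
i=2: BASE=charlie L=hotel R=foxtrot all differ -> CONFLICT
i=3: L=charlie R=charlie -> agree -> charlie
i=4: L=charlie, R=alpha=BASE -> take LEFT -> charlie
Conflict count: 1

Answer: 1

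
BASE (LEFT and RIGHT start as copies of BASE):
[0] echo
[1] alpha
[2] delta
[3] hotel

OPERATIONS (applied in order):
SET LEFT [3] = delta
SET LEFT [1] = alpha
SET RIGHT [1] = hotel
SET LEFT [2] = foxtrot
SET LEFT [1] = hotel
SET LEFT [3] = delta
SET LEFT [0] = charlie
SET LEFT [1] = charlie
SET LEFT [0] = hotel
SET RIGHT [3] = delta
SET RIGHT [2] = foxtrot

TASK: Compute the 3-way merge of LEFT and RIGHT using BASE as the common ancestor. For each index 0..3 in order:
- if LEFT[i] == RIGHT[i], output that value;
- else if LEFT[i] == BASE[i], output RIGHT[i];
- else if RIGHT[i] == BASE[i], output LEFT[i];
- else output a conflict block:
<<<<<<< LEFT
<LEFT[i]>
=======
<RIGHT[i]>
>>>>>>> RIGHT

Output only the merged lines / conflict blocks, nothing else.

Final LEFT:  [hotel, charlie, foxtrot, delta]
Final RIGHT: [echo, hotel, foxtrot, delta]
i=0: L=hotel, R=echo=BASE -> take LEFT -> hotel
i=1: BASE=alpha L=charlie R=hotel all differ -> CONFLICT
i=2: L=foxtrot R=foxtrot -> agree -> foxtrot
i=3: L=delta R=delta -> agree -> delta

Answer: hotel
<<<<<<< LEFT
charlie
=======
hotel
>>>>>>> RIGHT
foxtrot
delta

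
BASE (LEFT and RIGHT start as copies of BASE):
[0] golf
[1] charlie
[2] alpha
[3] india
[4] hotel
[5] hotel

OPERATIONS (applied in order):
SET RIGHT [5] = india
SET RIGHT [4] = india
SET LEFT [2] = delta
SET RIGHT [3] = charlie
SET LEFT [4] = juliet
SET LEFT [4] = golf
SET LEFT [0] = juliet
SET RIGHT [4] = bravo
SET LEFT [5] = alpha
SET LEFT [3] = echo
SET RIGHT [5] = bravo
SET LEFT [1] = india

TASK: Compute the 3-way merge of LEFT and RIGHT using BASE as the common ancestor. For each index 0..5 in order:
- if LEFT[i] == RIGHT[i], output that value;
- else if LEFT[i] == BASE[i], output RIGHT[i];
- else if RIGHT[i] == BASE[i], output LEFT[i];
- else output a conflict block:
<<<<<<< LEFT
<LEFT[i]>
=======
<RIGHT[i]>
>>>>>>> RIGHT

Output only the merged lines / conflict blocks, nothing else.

Final LEFT:  [juliet, india, delta, echo, golf, alpha]
Final RIGHT: [golf, charlie, alpha, charlie, bravo, bravo]
i=0: L=juliet, R=golf=BASE -> take LEFT -> juliet
i=1: L=india, R=charlie=BASE -> take LEFT -> india
i=2: L=delta, R=alpha=BASE -> take LEFT -> delta
i=3: BASE=india L=echo R=charlie all differ -> CONFLICT
i=4: BASE=hotel L=golf R=bravo all differ -> CONFLICT
i=5: BASE=hotel L=alpha R=bravo all differ -> CONFLICT

Answer: juliet
india
delta
<<<<<<< LEFT
echo
=======
charlie
>>>>>>> RIGHT
<<<<<<< LEFT
golf
=======
bravo
>>>>>>> RIGHT
<<<<<<< LEFT
alpha
=======
bravo
>>>>>>> RIGHT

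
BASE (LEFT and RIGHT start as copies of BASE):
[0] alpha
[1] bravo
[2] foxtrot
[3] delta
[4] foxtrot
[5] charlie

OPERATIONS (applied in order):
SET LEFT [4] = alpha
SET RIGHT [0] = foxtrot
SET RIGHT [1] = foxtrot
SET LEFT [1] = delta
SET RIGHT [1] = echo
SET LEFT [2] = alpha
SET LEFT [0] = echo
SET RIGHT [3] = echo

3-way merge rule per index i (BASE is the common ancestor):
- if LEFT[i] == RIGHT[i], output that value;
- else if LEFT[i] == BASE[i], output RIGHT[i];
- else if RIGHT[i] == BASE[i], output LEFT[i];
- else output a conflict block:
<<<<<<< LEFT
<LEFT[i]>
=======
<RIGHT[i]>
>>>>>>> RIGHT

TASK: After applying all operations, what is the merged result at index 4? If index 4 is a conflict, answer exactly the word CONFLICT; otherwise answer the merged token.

Answer: alpha

Derivation:
Final LEFT:  [echo, delta, alpha, delta, alpha, charlie]
Final RIGHT: [foxtrot, echo, foxtrot, echo, foxtrot, charlie]
i=0: BASE=alpha L=echo R=foxtrot all differ -> CONFLICT
i=1: BASE=bravo L=delta R=echo all differ -> CONFLICT
i=2: L=alpha, R=foxtrot=BASE -> take LEFT -> alpha
i=3: L=delta=BASE, R=echo -> take RIGHT -> echo
i=4: L=alpha, R=foxtrot=BASE -> take LEFT -> alpha
i=5: L=charlie R=charlie -> agree -> charlie
Index 4 -> alpha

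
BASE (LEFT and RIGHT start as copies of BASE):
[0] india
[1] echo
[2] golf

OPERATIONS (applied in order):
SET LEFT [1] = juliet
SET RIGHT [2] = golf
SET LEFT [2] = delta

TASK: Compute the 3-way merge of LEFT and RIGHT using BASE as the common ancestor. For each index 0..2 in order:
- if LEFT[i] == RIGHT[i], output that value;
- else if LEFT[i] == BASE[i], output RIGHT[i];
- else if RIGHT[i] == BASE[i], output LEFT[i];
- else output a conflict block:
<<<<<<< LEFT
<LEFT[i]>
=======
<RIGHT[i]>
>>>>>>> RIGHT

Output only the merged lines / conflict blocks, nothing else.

Final LEFT:  [india, juliet, delta]
Final RIGHT: [india, echo, golf]
i=0: L=india R=india -> agree -> india
i=1: L=juliet, R=echo=BASE -> take LEFT -> juliet
i=2: L=delta, R=golf=BASE -> take LEFT -> delta

Answer: india
juliet
delta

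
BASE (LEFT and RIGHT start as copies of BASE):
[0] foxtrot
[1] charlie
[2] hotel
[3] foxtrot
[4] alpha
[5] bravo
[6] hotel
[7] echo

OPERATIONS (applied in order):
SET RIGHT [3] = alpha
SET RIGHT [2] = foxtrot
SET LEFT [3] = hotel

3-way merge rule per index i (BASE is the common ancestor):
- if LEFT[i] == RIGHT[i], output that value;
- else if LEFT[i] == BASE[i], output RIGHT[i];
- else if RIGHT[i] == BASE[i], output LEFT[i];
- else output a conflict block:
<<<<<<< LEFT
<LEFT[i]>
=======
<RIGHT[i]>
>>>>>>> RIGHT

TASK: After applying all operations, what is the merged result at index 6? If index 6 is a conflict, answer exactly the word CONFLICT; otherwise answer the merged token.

Final LEFT:  [foxtrot, charlie, hotel, hotel, alpha, bravo, hotel, echo]
Final RIGHT: [foxtrot, charlie, foxtrot, alpha, alpha, bravo, hotel, echo]
i=0: L=foxtrot R=foxtrot -> agree -> foxtrot
i=1: L=charlie R=charlie -> agree -> charlie
i=2: L=hotel=BASE, R=foxtrot -> take RIGHT -> foxtrot
i=3: BASE=foxtrot L=hotel R=alpha all differ -> CONFLICT
i=4: L=alpha R=alpha -> agree -> alpha
i=5: L=bravo R=bravo -> agree -> bravo
i=6: L=hotel R=hotel -> agree -> hotel
i=7: L=echo R=echo -> agree -> echo
Index 6 -> hotel

Answer: hotel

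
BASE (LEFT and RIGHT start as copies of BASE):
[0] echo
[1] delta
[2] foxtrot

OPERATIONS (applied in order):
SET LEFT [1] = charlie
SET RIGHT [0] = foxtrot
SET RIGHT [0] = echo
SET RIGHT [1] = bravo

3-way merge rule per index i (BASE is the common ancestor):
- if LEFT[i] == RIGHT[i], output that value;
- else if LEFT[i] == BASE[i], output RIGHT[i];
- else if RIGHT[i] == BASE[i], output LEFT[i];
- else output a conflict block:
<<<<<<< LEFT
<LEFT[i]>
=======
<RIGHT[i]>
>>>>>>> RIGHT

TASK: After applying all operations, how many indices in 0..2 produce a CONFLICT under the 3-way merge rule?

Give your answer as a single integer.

Final LEFT:  [echo, charlie, foxtrot]
Final RIGHT: [echo, bravo, foxtrot]
i=0: L=echo R=echo -> agree -> echo
i=1: BASE=delta L=charlie R=bravo all differ -> CONFLICT
i=2: L=foxtrot R=foxtrot -> agree -> foxtrot
Conflict count: 1

Answer: 1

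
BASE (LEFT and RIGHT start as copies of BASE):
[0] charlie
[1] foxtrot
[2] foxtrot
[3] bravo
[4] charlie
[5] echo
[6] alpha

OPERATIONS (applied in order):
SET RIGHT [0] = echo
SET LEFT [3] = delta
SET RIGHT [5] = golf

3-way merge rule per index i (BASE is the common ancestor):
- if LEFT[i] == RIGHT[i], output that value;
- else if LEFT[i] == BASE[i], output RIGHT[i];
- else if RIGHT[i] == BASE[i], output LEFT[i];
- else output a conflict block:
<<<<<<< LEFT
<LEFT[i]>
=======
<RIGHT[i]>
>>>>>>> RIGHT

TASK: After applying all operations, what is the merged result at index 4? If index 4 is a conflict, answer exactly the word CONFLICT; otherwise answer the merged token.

Answer: charlie

Derivation:
Final LEFT:  [charlie, foxtrot, foxtrot, delta, charlie, echo, alpha]
Final RIGHT: [echo, foxtrot, foxtrot, bravo, charlie, golf, alpha]
i=0: L=charlie=BASE, R=echo -> take RIGHT -> echo
i=1: L=foxtrot R=foxtrot -> agree -> foxtrot
i=2: L=foxtrot R=foxtrot -> agree -> foxtrot
i=3: L=delta, R=bravo=BASE -> take LEFT -> delta
i=4: L=charlie R=charlie -> agree -> charlie
i=5: L=echo=BASE, R=golf -> take RIGHT -> golf
i=6: L=alpha R=alpha -> agree -> alpha
Index 4 -> charlie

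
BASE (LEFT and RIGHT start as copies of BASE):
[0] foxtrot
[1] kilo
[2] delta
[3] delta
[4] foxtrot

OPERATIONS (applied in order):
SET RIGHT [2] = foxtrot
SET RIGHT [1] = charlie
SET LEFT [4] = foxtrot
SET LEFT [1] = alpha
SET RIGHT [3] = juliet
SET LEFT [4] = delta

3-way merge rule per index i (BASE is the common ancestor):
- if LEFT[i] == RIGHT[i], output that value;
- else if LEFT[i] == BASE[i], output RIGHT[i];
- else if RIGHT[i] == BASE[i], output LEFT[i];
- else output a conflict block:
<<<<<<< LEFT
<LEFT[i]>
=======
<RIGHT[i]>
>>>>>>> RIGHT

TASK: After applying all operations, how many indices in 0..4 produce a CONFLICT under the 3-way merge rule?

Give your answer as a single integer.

Answer: 1

Derivation:
Final LEFT:  [foxtrot, alpha, delta, delta, delta]
Final RIGHT: [foxtrot, charlie, foxtrot, juliet, foxtrot]
i=0: L=foxtrot R=foxtrot -> agree -> foxtrot
i=1: BASE=kilo L=alpha R=charlie all differ -> CONFLICT
i=2: L=delta=BASE, R=foxtrot -> take RIGHT -> foxtrot
i=3: L=delta=BASE, R=juliet -> take RIGHT -> juliet
i=4: L=delta, R=foxtrot=BASE -> take LEFT -> delta
Conflict count: 1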